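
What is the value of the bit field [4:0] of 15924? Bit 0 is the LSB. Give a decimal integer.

20

v = 11111000110100
Shift right by 0: 11111000110100
Mask low 5 bits: 10100 = 20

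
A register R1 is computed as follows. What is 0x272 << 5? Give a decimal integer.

0x272 = 000001001110010
shift left by 5 → 100111001000000 = 20032
(equivalently, 626 × 2^5 = 626 × 32)

20032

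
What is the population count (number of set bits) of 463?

463 = 111001111
Count the 1s: 1 + 1 + 1 + 1 + 1 + 1 + 1 = 7

7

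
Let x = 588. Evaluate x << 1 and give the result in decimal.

588 = 01001001100
shift left by 1 → 10010011000 = 1176
(equivalently, 588 × 2^1 = 588 × 2)

1176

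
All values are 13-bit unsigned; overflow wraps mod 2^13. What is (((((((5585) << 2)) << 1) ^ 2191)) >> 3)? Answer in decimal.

192

5585 = 1010111010001
→ << 2 (mod 2^13) → 1011101000100 = 5956
→ << 1 (mod 2^13) → 0111010001000 = 3720
2191 = 0100010001111
→ ^ → 0011000000111 = 1543
→ >> 3 → 0000011000000 = 192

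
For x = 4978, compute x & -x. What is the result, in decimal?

x = 1001101110010 = 4978
-x (two's complement) = …0110010001110
AND   = 0000000000010 = 2
(x & -x isolates the lowest set bit of x.)

2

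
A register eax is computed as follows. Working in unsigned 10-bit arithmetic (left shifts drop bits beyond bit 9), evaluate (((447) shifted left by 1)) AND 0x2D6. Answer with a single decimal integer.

447 = 0110111111
→ shifted left by 1 (mod 2^10) → 1101111110 = 894
0x2D6 = 1011010110
→ AND → 1001010110 = 598

598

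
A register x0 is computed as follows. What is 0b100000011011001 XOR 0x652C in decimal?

9717

a = 100000011011001
0x652C = 110010100101100
XOR → 010010111110101 = 9717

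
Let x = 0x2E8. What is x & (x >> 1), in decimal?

96

x = 1011101000 = 744
x>>1 = 0101110100
AND  = 0001100000 = 96
(x & (x >> 1) has a 1 wherever x has two consecutive 1 bits.)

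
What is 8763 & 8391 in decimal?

8763 = 10001000111011
8391 = 10000011000111
AND → 10000000000011 = 8195

8195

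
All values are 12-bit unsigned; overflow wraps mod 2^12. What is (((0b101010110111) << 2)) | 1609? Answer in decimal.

0b101010110111 = 101010110111
→ << 2 (mod 2^12) → 101011011100 = 2780
1609 = 011001001001
→ | → 111011011101 = 3805

3805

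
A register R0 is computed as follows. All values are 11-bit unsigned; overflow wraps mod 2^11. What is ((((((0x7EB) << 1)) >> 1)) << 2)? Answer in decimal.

0x7EB = 11111101011
→ << 1 (mod 2^11) → 11111010110 = 2006
→ >> 1 → 01111101011 = 1003
→ << 2 (mod 2^11) → 11110101100 = 1964

1964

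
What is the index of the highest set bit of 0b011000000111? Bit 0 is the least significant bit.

0b011000000111 = 11000000111
The topmost 1 is at position 10 (since 2^10 = 1024 ≤ 1543 < 2048).

10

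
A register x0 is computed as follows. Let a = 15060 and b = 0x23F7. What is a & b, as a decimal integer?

8916

15060 = 11101011010100
0x23F7 = 10001111110111
AND → 10001011010100 = 8916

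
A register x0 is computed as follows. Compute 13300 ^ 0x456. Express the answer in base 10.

14242

13300 = 11001111110100
0x456 = 00010001010110
XOR → 11011110100010 = 14242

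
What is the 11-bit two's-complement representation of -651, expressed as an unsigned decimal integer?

1397

651 in 11 bits: 01010001011
Invert: 10101110100
Add 1:  10101110101 = 1397
(Check: 2^11 - 651 = 2048 - 651 = 1397.)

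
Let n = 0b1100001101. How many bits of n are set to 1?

n = 1100001101
Count the 1s: 1 + 1 + 1 + 1 + 1 = 5

5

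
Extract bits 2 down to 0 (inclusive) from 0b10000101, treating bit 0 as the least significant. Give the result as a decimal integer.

5

v = 10000101
Shift right by 0: 10000101
Mask low 3 bits: 101 = 5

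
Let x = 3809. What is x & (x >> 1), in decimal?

x = 111011100001 = 3809
x>>1 = 011101110000
AND  = 011001100000 = 1632
(x & (x >> 1) has a 1 wherever x has two consecutive 1 bits.)

1632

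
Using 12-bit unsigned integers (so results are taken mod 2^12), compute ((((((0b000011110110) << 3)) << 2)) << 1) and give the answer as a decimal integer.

0b000011110110 = 000011110110
→ << 3 (mod 2^12) → 011110110000 = 1968
→ << 2 (mod 2^12) → 111011000000 = 3776
→ << 1 (mod 2^12) → 110110000000 = 3456

3456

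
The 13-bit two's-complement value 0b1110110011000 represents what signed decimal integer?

pattern = 1110110011000 (MSB is 1 ⇒ negative)
Invert: 0001001100111, add 1 → 0001001101000 = 616, so the value is -616.
(Equivalently: 7576 - 2^13 = 7576 - 8192 = -616.)

-616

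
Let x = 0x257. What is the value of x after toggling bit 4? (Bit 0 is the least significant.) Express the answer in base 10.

x = 1001010111
bit 4 is currently 1; toggle it via x ^ (1 << 4) = x ^ 16
→ 1001000111 = 583

583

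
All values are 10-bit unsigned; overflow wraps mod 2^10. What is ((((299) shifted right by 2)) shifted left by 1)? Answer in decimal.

148

299 = 0100101011
→ shifted right by 2 → 0001001010 = 74
→ shifted left by 1 (mod 2^10) → 0010010100 = 148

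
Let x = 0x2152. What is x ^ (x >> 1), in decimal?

12795

x = 10000101010010 = 8530
x>>1 = 01000010101001
XOR  = 11000111111011 = 12795
(x ^ (x >> 1) gives the standard binary-reflected Gray code of x.)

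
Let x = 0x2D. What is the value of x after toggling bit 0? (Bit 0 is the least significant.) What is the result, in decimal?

x = 0000101101
bit 0 is currently 1; toggle it via x ^ (1 << 0) = x ^ 1
→ 0000101100 = 44

44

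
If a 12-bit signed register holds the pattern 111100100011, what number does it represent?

-221

pattern = 111100100011 (MSB is 1 ⇒ negative)
Invert: 000011011100, add 1 → 000011011101 = 221, so the value is -221.
(Equivalently: 3875 - 2^12 = 3875 - 4096 = -221.)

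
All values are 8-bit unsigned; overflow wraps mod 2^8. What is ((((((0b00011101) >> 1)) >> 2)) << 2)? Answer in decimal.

12

0b00011101 = 00011101
→ >> 1 → 00001110 = 14
→ >> 2 → 00000011 = 3
→ << 2 (mod 2^8) → 00001100 = 12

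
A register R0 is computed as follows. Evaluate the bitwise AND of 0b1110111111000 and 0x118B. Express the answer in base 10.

a = 1110111111000
0x118B = 1000110001011
AND → 1000110001000 = 4488

4488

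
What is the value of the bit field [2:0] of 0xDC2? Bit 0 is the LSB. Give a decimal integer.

v = 110111000010
Shift right by 0: 110111000010
Mask low 3 bits: 010 = 2

2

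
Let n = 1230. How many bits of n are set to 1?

6

1230 = 10011001110
Count the 1s: 1 + 1 + 1 + 1 + 1 + 1 = 6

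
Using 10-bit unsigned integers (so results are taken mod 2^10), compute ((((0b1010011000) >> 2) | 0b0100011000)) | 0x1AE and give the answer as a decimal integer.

446

0b1010011000 = 1010011000
→ >> 2 → 0010100110 = 166
0b0100011000 = 0100011000
→ | → 0110111110 = 446
0x1AE = 0110101110
→ | → 0110111110 = 446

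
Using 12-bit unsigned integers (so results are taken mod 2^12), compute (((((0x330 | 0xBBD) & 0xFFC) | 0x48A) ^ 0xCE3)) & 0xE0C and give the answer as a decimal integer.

0x330 = 001100110000
0xBBD = 101110111101
→ | → 101110111101 = 3005
0xFFC = 111111111100
→ & → 101110111100 = 3004
0x48A = 010010001010
→ | → 111110111110 = 4030
0xCE3 = 110011100011
→ ^ → 001101011101 = 861
0xE0C = 111000001100
→ & → 001000001100 = 524

524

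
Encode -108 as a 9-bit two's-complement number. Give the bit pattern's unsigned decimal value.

108 in 9 bits: 001101100
Invert: 110010011
Add 1:  110010100 = 404
(Check: 2^9 - 108 = 512 - 108 = 404.)

404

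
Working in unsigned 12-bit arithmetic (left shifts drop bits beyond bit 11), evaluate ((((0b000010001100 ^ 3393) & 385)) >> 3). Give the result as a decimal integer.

48

0b000010001100 = 000010001100
3393 = 110101000001
→ ^ → 110111001101 = 3533
385 = 000110000001
→ & → 000110000001 = 385
→ >> 3 → 000000110000 = 48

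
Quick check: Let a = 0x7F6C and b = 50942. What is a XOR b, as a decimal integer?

0x7F6C = 0111111101101100
50942 = 1100011011111110
XOR → 1011100110010010 = 47506

47506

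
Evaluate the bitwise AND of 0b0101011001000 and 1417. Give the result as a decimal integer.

a = 101011001000
1417 = 010110001001
AND → 000010001000 = 136

136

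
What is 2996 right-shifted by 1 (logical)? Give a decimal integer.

1498

2996 = 101110110100
shift right by 1 → 010111011010 = 1498
(equivalently, floor(2996 / 2))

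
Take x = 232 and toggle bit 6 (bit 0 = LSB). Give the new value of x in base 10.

168

x = 011101000
bit 6 is currently 1; toggle it via x ^ (1 << 6) = x ^ 64
→ 010101000 = 168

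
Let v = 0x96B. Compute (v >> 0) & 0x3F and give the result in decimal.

43

v = 0100101101011
Shift right by 0: 0100101101011
Mask low 6 bits: 101011 = 43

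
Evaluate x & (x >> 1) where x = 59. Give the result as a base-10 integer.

25

x = 111011 = 59
x>>1 = 011101
AND  = 011001 = 25
(x & (x >> 1) has a 1 wherever x has two consecutive 1 bits.)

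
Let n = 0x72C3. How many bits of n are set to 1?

0x72C3 = 111001011000011
Count the 1s: 1 + 1 + 1 + 1 + 1 + 1 + 1 + 1 = 8

8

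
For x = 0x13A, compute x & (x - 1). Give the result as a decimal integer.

312

x = 100111010 = 314
x - 1 = 100111001
AND   = 100111000 = 312
(x & (x - 1) clears the lowest set bit of x.)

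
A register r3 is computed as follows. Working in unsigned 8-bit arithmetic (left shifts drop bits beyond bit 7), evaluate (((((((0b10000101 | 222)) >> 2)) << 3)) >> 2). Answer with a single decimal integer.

46

0b10000101 = 10000101
222 = 11011110
→ | → 11011111 = 223
→ >> 2 → 00110111 = 55
→ << 3 (mod 2^8) → 10111000 = 184
→ >> 2 → 00101110 = 46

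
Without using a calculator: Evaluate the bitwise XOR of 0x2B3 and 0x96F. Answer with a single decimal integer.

3036

0x2B3 = 001010110011
0x96F = 100101101111
XOR → 101111011100 = 3036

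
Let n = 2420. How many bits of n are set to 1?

6

2420 = 100101110100
Count the 1s: 1 + 1 + 1 + 1 + 1 + 1 = 6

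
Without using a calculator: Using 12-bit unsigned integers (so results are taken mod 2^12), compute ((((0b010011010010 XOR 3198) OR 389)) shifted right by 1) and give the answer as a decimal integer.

0b010011010010 = 010011010010
3198 = 110001111110
→ XOR → 100010101100 = 2220
389 = 000110000101
→ OR → 100110101101 = 2477
→ shifted right by 1 → 010011010110 = 1238

1238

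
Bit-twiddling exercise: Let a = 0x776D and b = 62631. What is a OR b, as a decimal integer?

63471

0x776D = 0111011101101101
62631 = 1111010010100111
 OR → 1111011111101111 = 63471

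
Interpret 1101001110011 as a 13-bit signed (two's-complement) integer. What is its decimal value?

-1421

pattern = 1101001110011 (MSB is 1 ⇒ negative)
Invert: 0010110001100, add 1 → 0010110001101 = 1421, so the value is -1421.
(Equivalently: 6771 - 2^13 = 6771 - 8192 = -1421.)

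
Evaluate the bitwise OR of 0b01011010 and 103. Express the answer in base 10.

a = 1011010
103 = 1100111
 OR → 1111111 = 127

127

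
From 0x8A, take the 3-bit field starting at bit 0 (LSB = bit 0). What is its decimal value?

2

v = 010001010
Shift right by 0: 010001010
Mask low 3 bits: 010 = 2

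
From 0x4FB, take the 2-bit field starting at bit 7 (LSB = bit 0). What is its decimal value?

v = 10011111011
Shift right by 7: 1001
Mask low 2 bits: 01 = 1

1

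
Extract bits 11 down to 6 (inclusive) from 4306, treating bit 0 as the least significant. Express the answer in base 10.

3

v = 1000011010010
Shift right by 6: 1000011
Mask low 6 bits: 000011 = 3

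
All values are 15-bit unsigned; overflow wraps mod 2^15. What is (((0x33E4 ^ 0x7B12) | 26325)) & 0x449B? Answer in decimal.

0x33E4 = 011001111100100
0x7B12 = 111101100010010
→ ^ → 100100011110110 = 18678
26325 = 110011011010101
→ | → 110111011110111 = 28407
0x449B = 100010010011011
→ & → 100010010010011 = 17555

17555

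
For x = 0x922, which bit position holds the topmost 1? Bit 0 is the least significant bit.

0x922 = 100100100010
The topmost 1 is at position 11 (since 2^11 = 2048 ≤ 2338 < 4096).

11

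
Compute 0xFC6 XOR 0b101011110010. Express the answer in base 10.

0xFC6 = 111111000110
b = 101011110010
XOR → 010100110100 = 1332

1332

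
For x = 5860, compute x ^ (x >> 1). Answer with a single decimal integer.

x = 1011011100100 = 5860
x>>1 = 0101101110010
XOR  = 1110110010110 = 7574
(x ^ (x >> 1) gives the standard binary-reflected Gray code of x.)

7574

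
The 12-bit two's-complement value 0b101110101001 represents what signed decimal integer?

-1111

pattern = 101110101001 (MSB is 1 ⇒ negative)
Invert: 010001010110, add 1 → 010001010111 = 1111, so the value is -1111.
(Equivalently: 2985 - 2^12 = 2985 - 4096 = -1111.)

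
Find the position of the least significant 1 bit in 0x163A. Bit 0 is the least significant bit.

0x163A = 1011000111010
Trailing zeros: 1, so the lowest set bit is bit 1 (value 2).

1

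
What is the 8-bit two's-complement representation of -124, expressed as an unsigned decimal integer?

132

124 in 8 bits: 01111100
Invert: 10000011
Add 1:  10000100 = 132
(Check: 2^8 - 124 = 256 - 124 = 132.)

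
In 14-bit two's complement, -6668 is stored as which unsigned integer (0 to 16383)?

9716

6668 in 14 bits: 01101000001100
Invert: 10010111110011
Add 1:  10010111110100 = 9716
(Check: 2^14 - 6668 = 16384 - 6668 = 9716.)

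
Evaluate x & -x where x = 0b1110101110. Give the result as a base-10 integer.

x = 1110101110 = 942
-x (two's complement) = …0001010010
AND   = 0000000010 = 2
(x & -x isolates the lowest set bit of x.)

2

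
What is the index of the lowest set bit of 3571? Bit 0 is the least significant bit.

3571 = 110111110011
Trailing zeros: 0, so the lowest set bit is bit 0 (value 1).

0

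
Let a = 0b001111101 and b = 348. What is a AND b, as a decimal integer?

92

a = 001111101
348 = 101011100
AND → 001011100 = 92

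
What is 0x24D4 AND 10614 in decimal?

8276

0x24D4 = 10010011010100
10614 = 10100101110110
AND → 10000001010100 = 8276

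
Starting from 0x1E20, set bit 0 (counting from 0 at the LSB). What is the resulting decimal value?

x = 01111000100000
bit 0 is currently 0; set it via x | (1 << 0) = x | 1
→ 01111000100001 = 7713

7713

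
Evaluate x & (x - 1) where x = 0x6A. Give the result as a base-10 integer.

x = 1101010 = 106
x - 1 = 1101001
AND   = 1101000 = 104
(x & (x - 1) clears the lowest set bit of x.)

104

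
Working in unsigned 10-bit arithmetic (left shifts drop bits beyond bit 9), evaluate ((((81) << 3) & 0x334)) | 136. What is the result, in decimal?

648

81 = 0001010001
→ << 3 (mod 2^10) → 1010001000 = 648
0x334 = 1100110100
→ & → 1000000000 = 512
136 = 0010001000
→ | → 1010001000 = 648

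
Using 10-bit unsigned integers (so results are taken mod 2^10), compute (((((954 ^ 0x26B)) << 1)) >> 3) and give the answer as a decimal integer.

954 = 1110111010
0x26B = 1001101011
→ ^ → 0111010001 = 465
→ << 1 (mod 2^10) → 1110100010 = 930
→ >> 3 → 0001110100 = 116

116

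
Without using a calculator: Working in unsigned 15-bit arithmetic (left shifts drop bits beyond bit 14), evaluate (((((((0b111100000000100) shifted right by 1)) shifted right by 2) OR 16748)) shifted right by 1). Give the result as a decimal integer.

0b111100000000100 = 111100000000100
→ shifted right by 1 → 011110000000010 = 15362
→ shifted right by 2 → 000111100000000 = 3840
16748 = 100000101101100
→ OR → 100111101101100 = 20332
→ shifted right by 1 → 010011110110110 = 10166

10166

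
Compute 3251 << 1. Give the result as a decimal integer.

3251 = 0110010110011
shift left by 1 → 1100101100110 = 6502
(equivalently, 3251 × 2^1 = 3251 × 2)

6502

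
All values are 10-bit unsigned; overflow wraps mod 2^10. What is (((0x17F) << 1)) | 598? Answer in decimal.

766

0x17F = 0101111111
→ << 1 (mod 2^10) → 1011111110 = 766
598 = 1001010110
→ | → 1011111110 = 766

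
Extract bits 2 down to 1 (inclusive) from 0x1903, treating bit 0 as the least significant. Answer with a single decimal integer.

v = 01100100000011
Shift right by 1: 0110010000001
Mask low 2 bits: 01 = 1

1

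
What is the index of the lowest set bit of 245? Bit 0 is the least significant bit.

0

245 = 11110101
Trailing zeros: 0, so the lowest set bit is bit 0 (value 1).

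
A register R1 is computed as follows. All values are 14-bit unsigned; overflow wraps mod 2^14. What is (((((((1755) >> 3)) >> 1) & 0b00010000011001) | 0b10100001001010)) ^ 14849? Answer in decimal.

4682

1755 = 00011011011011
→ >> 3 → 00000011011011 = 219
→ >> 1 → 00000001101101 = 109
0b00010000011001 = 00010000011001
→ & → 00000000001001 = 9
0b10100001001010 = 10100001001010
→ | → 10100001001011 = 10315
14849 = 11101000000001
→ ^ → 01001001001010 = 4682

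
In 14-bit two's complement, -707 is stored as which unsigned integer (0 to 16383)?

15677

707 in 14 bits: 00001011000011
Invert: 11110100111100
Add 1:  11110100111101 = 15677
(Check: 2^14 - 707 = 16384 - 707 = 15677.)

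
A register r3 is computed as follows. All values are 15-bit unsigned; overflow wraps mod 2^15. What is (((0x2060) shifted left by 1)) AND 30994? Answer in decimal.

16384

0x2060 = 010000001100000
→ shifted left by 1 (mod 2^15) → 100000011000000 = 16576
30994 = 111100100010010
→ AND → 100000000000000 = 16384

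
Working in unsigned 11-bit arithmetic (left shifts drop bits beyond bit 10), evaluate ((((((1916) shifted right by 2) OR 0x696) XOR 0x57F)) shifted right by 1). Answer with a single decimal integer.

1916 = 11101111100
→ shifted right by 2 → 00111011111 = 479
0x696 = 11010010110
→ OR → 11111011111 = 2015
0x57F = 10101111111
→ XOR → 01010100000 = 672
→ shifted right by 1 → 00101010000 = 336

336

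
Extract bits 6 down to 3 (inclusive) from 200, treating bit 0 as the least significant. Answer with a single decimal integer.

9

v = 00011001000
Shift right by 3: 00011001
Mask low 4 bits: 1001 = 9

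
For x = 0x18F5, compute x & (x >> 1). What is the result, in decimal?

x = 1100011110101 = 6389
x>>1 = 0110001111010
AND  = 0100001110000 = 2160
(x & (x >> 1) has a 1 wherever x has two consecutive 1 bits.)

2160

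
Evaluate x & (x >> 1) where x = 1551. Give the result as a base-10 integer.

519

x = 11000001111 = 1551
x>>1 = 01100000111
AND  = 01000000111 = 519
(x & (x >> 1) has a 1 wherever x has two consecutive 1 bits.)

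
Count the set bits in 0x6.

0x6 = 110
Count the 1s: 1 + 1 = 2

2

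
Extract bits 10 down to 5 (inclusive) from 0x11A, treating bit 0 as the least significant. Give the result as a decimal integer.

v = 00100011010
Shift right by 5: 001000
Mask low 6 bits: 001000 = 8

8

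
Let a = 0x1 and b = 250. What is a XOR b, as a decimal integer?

251

0x1 = 00000001
250 = 11111010
XOR → 11111011 = 251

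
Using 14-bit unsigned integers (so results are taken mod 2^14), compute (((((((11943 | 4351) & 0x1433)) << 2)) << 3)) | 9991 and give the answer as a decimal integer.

11943 = 10111010100111
4351 = 01000011111111
→ | → 11111011111111 = 16127
0x1433 = 01010000110011
→ & → 01010000110011 = 5171
→ << 2 (mod 2^14) → 01000011001100 = 4300
→ << 3 (mod 2^14) → 00011001100000 = 1632
9991 = 10011100000111
→ | → 10011101100111 = 10087

10087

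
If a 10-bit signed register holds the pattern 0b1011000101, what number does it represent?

pattern = 1011000101 (MSB is 1 ⇒ negative)
Invert: 0100111010, add 1 → 0100111011 = 315, so the value is -315.
(Equivalently: 709 - 2^10 = 709 - 1024 = -315.)

-315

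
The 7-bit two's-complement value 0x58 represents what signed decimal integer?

-40

pattern = 1011000 (MSB is 1 ⇒ negative)
Invert: 0100111, add 1 → 0101000 = 40, so the value is -40.
(Equivalently: 88 - 2^7 = 88 - 128 = -40.)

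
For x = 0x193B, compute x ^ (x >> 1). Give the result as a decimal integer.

x = 1100100111011 = 6459
x>>1 = 0110010011101
XOR  = 1010110100110 = 5542
(x ^ (x >> 1) gives the standard binary-reflected Gray code of x.)

5542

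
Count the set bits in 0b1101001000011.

6

n = 1101001000011
Count the 1s: 1 + 1 + 1 + 1 + 1 + 1 = 6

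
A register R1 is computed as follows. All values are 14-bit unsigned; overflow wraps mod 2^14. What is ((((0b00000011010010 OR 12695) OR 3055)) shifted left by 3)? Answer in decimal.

8184

0b00000011010010 = 00000011010010
12695 = 11000110010111
→ OR → 11000111010111 = 12759
3055 = 00101111101111
→ OR → 11101111111111 = 15359
→ shifted left by 3 (mod 2^14) → 01111111111000 = 8184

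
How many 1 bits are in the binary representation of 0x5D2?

0x5D2 = 10111010010
Count the 1s: 1 + 1 + 1 + 1 + 1 + 1 = 6

6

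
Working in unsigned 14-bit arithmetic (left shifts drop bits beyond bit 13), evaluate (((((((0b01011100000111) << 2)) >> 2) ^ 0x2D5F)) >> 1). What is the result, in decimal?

5420

0b01011100000111 = 01011100000111
→ << 2 (mod 2^14) → 01110000011100 = 7196
→ >> 2 → 00011100000111 = 1799
0x2D5F = 10110101011111
→ ^ → 10101001011000 = 10840
→ >> 1 → 01010100101100 = 5420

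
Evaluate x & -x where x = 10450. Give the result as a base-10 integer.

2

x = 10100011010010 = 10450
-x (two's complement) = …01011100101110
AND   = 00000000000010 = 2
(x & -x isolates the lowest set bit of x.)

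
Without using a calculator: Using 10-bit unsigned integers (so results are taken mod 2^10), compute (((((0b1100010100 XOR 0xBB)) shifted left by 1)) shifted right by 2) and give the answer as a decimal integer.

215

0b1100010100 = 1100010100
0xBB = 0010111011
→ XOR → 1110101111 = 943
→ shifted left by 1 (mod 2^10) → 1101011110 = 862
→ shifted right by 2 → 0011010111 = 215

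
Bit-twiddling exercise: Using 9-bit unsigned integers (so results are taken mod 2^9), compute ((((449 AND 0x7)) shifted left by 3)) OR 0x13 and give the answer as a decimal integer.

27

449 = 111000001
0x7 = 000000111
→ AND → 000000001 = 1
→ shifted left by 3 (mod 2^9) → 000001000 = 8
0x13 = 000010011
→ OR → 000011011 = 27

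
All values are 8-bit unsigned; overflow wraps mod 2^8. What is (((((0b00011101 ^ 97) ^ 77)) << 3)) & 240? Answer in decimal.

0b00011101 = 00011101
97 = 01100001
→ ^ → 01111100 = 124
77 = 01001101
→ ^ → 00110001 = 49
→ << 3 (mod 2^8) → 10001000 = 136
240 = 11110000
→ & → 10000000 = 128

128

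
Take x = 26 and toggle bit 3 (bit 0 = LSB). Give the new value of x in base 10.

x = 0000011010
bit 3 is currently 1; toggle it via x ^ (1 << 3) = x ^ 8
→ 0000010010 = 18

18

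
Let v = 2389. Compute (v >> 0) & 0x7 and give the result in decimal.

v = 100101010101
Shift right by 0: 100101010101
Mask low 3 bits: 101 = 5

5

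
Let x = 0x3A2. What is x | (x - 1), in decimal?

x = 1110100010 = 930
x - 1 = 1110100001
OR    = 1110100011 = 931
(x | (x - 1) sets all bits below the lowest set bit.)

931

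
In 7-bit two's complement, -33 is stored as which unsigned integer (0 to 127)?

33 in 7 bits: 0100001
Invert: 1011110
Add 1:  1011111 = 95
(Check: 2^7 - 33 = 128 - 33 = 95.)

95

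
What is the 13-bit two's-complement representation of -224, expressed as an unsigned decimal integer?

224 in 13 bits: 0000011100000
Invert: 1111100011111
Add 1:  1111100100000 = 7968
(Check: 2^13 - 224 = 8192 - 224 = 7968.)

7968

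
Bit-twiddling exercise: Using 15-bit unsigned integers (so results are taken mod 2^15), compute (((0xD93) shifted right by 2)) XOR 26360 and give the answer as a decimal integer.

26012

0xD93 = 000110110010011
→ shifted right by 2 → 000001101100100 = 868
26360 = 110011011111000
→ XOR → 110010110011100 = 26012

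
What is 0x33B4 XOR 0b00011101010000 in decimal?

13540

0x33B4 = 11001110110100
b = 00011101010000
XOR → 11010011100100 = 13540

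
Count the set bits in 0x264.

4

0x264 = 1001100100
Count the 1s: 1 + 1 + 1 + 1 = 4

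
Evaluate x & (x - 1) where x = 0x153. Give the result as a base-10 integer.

x = 101010011 = 339
x - 1 = 101010010
AND   = 101010010 = 338
(x & (x - 1) clears the lowest set bit of x.)

338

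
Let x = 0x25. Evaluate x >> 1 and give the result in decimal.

0x25 = 100101
shift right by 1 → 010010 = 18
(equivalently, floor(37 / 2))

18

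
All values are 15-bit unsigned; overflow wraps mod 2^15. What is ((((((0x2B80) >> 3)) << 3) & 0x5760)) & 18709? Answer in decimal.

256

0x2B80 = 010101110000000
→ >> 3 → 000010101110000 = 1392
→ << 3 (mod 2^15) → 010101110000000 = 11136
0x5760 = 101011101100000
→ & → 000001100000000 = 768
18709 = 100100100010101
→ & → 000000100000000 = 256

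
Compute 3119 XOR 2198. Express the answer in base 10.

3119 = 110000101111
2198 = 100010010110
XOR → 010010111001 = 1209

1209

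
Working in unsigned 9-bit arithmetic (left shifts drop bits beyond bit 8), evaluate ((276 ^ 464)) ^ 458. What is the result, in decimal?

270

276 = 100010100
464 = 111010000
→ ^ → 011000100 = 196
458 = 111001010
→ ^ → 100001110 = 270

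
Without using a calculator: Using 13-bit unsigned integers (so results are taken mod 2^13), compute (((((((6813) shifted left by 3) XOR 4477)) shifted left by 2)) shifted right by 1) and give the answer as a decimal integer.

2858

6813 = 1101010011101
→ shifted left by 3 (mod 2^13) → 1010011101000 = 5352
4477 = 1000101111101
→ XOR → 0010110010101 = 1429
→ shifted left by 2 (mod 2^13) → 1011001010100 = 5716
→ shifted right by 1 → 0101100101010 = 2858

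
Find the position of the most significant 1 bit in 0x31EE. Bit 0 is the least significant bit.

13

0x31EE = 11000111101110
The topmost 1 is at position 13 (since 2^13 = 8192 ≤ 12782 < 16384).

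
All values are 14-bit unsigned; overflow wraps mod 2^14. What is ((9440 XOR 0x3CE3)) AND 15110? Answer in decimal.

6146

9440 = 10010011100000
0x3CE3 = 11110011100011
→ XOR → 01100000000011 = 6147
15110 = 11101100000110
→ AND → 01100000000010 = 6146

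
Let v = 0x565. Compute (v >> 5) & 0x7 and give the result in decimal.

3

v = 10101100101
Shift right by 5: 101011
Mask low 3 bits: 011 = 3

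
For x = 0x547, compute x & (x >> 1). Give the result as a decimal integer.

x = 10101000111 = 1351
x>>1 = 01010100011
AND  = 00000000011 = 3
(x & (x >> 1) has a 1 wherever x has two consecutive 1 bits.)

3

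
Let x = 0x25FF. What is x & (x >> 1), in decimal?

255

x = 10010111111111 = 9727
x>>1 = 01001011111111
AND  = 00000011111111 = 255
(x & (x >> 1) has a 1 wherever x has two consecutive 1 bits.)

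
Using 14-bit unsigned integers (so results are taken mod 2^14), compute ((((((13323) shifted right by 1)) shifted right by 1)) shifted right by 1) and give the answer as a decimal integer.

1665

13323 = 11010000001011
→ shifted right by 1 → 01101000000101 = 6661
→ shifted right by 1 → 00110100000010 = 3330
→ shifted right by 1 → 00011010000001 = 1665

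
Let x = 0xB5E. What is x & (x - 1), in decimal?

x = 101101011110 = 2910
x - 1 = 101101011101
AND   = 101101011100 = 2908
(x & (x - 1) clears the lowest set bit of x.)

2908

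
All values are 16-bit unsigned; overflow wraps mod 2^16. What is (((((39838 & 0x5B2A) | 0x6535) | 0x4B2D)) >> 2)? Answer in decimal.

8143

39838 = 1001101110011110
0x5B2A = 0101101100101010
→ & → 0001101100001010 = 6922
0x6535 = 0110010100110101
→ | → 0111111100111111 = 32575
0x4B2D = 0100101100101101
→ | → 0111111100111111 = 32575
→ >> 2 → 0001111111001111 = 8143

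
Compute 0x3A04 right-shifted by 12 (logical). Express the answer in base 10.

0x3A04 = 11101000000100
shift right by 12 → 00000000000011 = 3
(equivalently, floor(14852 / 4096))

3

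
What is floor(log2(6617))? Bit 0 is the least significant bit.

6617 = 1100111011001
The topmost 1 is at position 12 (since 2^12 = 4096 ≤ 6617 < 8192).

12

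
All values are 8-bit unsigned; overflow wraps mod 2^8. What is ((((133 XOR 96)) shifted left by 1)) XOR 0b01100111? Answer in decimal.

133 = 10000101
96 = 01100000
→ XOR → 11100101 = 229
→ shifted left by 1 (mod 2^8) → 11001010 = 202
0b01100111 = 01100111
→ XOR → 10101101 = 173

173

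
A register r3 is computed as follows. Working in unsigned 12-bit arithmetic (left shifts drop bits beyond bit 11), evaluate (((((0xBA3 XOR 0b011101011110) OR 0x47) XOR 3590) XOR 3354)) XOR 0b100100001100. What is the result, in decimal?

1775

0xBA3 = 101110100011
0b011101011110 = 011101011110
→ XOR → 110011111101 = 3325
0x47 = 000001000111
→ OR → 110011111111 = 3327
3590 = 111000000110
→ XOR → 001011111001 = 761
3354 = 110100011010
→ XOR → 111111100011 = 4067
0b100100001100 = 100100001100
→ XOR → 011011101111 = 1775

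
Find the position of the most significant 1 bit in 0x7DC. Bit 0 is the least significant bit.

0x7DC = 11111011100
The topmost 1 is at position 10 (since 2^10 = 1024 ≤ 2012 < 2048).

10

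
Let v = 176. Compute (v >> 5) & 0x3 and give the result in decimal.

v = 0010110000
Shift right by 5: 00101
Mask low 2 bits: 01 = 1

1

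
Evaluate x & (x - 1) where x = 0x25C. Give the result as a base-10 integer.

600

x = 1001011100 = 604
x - 1 = 1001011011
AND   = 1001011000 = 600
(x & (x - 1) clears the lowest set bit of x.)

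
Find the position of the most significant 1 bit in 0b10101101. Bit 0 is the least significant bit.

7

0b10101101 = 10101101
The topmost 1 is at position 7 (since 2^7 = 128 ≤ 173 < 256).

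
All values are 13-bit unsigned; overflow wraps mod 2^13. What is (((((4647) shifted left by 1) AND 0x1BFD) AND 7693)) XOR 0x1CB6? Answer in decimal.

4647 = 1001000100111
→ shifted left by 1 (mod 2^13) → 0010001001110 = 1102
0x1BFD = 1101111111101
→ AND → 0000001001100 = 76
7693 = 1111000001101
→ AND → 0000000001100 = 12
0x1CB6 = 1110010110110
→ XOR → 1110010111010 = 7354

7354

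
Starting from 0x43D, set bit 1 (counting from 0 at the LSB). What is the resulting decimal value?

1087

x = 010000111101
bit 1 is currently 0; set it via x | (1 << 1) = x | 2
→ 010000111111 = 1087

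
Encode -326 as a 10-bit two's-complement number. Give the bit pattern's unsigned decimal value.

698

326 in 10 bits: 0101000110
Invert: 1010111001
Add 1:  1010111010 = 698
(Check: 2^10 - 326 = 1024 - 326 = 698.)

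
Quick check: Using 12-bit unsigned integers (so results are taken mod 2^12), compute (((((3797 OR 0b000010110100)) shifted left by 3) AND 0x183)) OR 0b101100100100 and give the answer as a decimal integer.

2980

3797 = 111011010101
0b000010110100 = 000010110100
→ OR → 111011110101 = 3829
→ shifted left by 3 (mod 2^12) → 011110101000 = 1960
0x183 = 000110000011
→ AND → 000110000000 = 384
0b101100100100 = 101100100100
→ OR → 101110100100 = 2980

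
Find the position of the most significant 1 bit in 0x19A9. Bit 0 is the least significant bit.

12

0x19A9 = 1100110101001
The topmost 1 is at position 12 (since 2^12 = 4096 ≤ 6569 < 8192).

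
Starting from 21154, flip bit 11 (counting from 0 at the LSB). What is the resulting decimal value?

23202

x = 101001010100010
bit 11 is currently 0; toggle it via x ^ (1 << 11) = x ^ 2048
→ 101101010100010 = 23202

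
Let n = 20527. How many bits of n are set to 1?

7

20527 = 101000000101111
Count the 1s: 1 + 1 + 1 + 1 + 1 + 1 + 1 = 7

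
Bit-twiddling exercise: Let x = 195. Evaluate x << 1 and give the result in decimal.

195 = 011000011
shift left by 1 → 110000110 = 390
(equivalently, 195 × 2^1 = 195 × 2)

390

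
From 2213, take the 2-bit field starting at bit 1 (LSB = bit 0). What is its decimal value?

2

v = 0100010100101
Shift right by 1: 010001010010
Mask low 2 bits: 10 = 2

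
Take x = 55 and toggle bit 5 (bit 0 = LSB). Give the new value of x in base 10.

x = 00110111
bit 5 is currently 1; toggle it via x ^ (1 << 5) = x ^ 32
→ 00010111 = 23

23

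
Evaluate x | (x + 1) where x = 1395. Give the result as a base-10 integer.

1399

x = 10101110011 = 1395
x + 1 = 10101110100
OR    = 10101110111 = 1399
(x | (x + 1) sets the lowest cleared bit.)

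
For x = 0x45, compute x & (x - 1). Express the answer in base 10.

68

x = 1000101 = 69
x - 1 = 1000100
AND   = 1000100 = 68
(x & (x - 1) clears the lowest set bit of x.)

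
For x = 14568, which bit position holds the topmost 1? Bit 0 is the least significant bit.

13

14568 = 11100011101000
The topmost 1 is at position 13 (since 2^13 = 8192 ≤ 14568 < 16384).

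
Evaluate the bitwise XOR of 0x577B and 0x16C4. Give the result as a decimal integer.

0x577B = 101011101111011
0x16C4 = 001011011000100
XOR → 100000110111111 = 16831

16831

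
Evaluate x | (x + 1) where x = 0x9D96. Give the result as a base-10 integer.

40343

x = 1001110110010110 = 40342
x + 1 = 1001110110010111
OR    = 1001110110010111 = 40343
(x | (x + 1) sets the lowest cleared bit.)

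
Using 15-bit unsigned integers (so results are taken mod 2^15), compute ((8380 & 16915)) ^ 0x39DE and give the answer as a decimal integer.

8380 = 010000010111100
16915 = 100001000010011
→ & → 000000000010000 = 16
0x39DE = 011100111011110
→ ^ → 011100111001110 = 14798

14798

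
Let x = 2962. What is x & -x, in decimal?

x = 101110010010 = 2962
-x (two's complement) = …010001101110
AND   = 000000000010 = 2
(x & -x isolates the lowest set bit of x.)

2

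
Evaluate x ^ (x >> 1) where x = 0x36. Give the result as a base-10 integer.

45

x = 110110 = 54
x>>1 = 011011
XOR  = 101101 = 45
(x ^ (x >> 1) gives the standard binary-reflected Gray code of x.)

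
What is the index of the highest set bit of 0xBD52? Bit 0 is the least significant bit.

0xBD52 = 1011110101010010
The topmost 1 is at position 15 (since 2^15 = 32768 ≤ 48466 < 65536).

15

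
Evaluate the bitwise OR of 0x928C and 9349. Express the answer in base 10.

0x928C = 1001001010001100
9349 = 0010010010000101
 OR → 1011011010001101 = 46733

46733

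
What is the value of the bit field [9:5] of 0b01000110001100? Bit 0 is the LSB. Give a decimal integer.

12

v = 01000110001100
Shift right by 5: 010001100
Mask low 5 bits: 01100 = 12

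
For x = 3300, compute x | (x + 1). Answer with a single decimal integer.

3301

x = 110011100100 = 3300
x + 1 = 110011100101
OR    = 110011100101 = 3301
(x | (x + 1) sets the lowest cleared bit.)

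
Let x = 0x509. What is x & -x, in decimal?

1

x = 10100001001 = 1289
-x (two's complement) = …01011110111
AND   = 00000000001 = 1
(x & -x isolates the lowest set bit of x.)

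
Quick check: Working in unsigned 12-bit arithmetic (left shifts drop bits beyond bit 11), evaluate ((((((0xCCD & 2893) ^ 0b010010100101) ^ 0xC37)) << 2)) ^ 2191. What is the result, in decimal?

0xCCD = 110011001101
2893 = 101101001101
→ & → 100001001101 = 2125
0b010010100101 = 010010100101
→ ^ → 110011101000 = 3304
0xC37 = 110000110111
→ ^ → 000011011111 = 223
→ << 2 (mod 2^12) → 001101111100 = 892
2191 = 100010001111
→ ^ → 101111110011 = 3059

3059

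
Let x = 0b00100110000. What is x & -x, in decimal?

16

x = 100110000 = 304
-x (two's complement) = …011010000
AND   = 000010000 = 16
(x & -x isolates the lowest set bit of x.)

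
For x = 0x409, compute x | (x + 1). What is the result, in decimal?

1035

x = 10000001001 = 1033
x + 1 = 10000001010
OR    = 10000001011 = 1035
(x | (x + 1) sets the lowest cleared bit.)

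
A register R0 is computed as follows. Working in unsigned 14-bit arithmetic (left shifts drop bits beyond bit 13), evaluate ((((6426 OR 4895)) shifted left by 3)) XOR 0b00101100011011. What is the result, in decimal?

5091

6426 = 01100100011010
4895 = 01001100011111
→ OR → 01101100011111 = 6943
→ shifted left by 3 (mod 2^14) → 01100011111000 = 6392
0b00101100011011 = 00101100011011
→ XOR → 01001111100011 = 5091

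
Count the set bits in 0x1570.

6

0x1570 = 1010101110000
Count the 1s: 1 + 1 + 1 + 1 + 1 + 1 = 6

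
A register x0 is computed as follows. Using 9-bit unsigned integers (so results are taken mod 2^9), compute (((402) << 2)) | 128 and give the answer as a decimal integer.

200

402 = 110010010
→ << 2 (mod 2^9) → 001001000 = 72
128 = 010000000
→ | → 011001000 = 200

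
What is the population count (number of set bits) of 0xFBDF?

0xFBDF = 1111101111011111
Count the 1s: 1 + 1 + 1 + 1 + 1 + 1 + 1 + 1 + 1 + 1 + 1 + 1 + 1 + 1 = 14

14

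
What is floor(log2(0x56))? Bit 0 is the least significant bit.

6

0x56 = 1010110
The topmost 1 is at position 6 (since 2^6 = 64 ≤ 86 < 128).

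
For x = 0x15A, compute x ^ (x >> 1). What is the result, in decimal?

x = 101011010 = 346
x>>1 = 010101101
XOR  = 111110111 = 503
(x ^ (x >> 1) gives the standard binary-reflected Gray code of x.)

503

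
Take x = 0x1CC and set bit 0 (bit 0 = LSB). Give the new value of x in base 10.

x = 0111001100
bit 0 is currently 0; set it via x | (1 << 0) = x | 1
→ 0111001101 = 461

461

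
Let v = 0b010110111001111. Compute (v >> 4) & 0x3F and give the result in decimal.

28

v = 010110111001111
Shift right by 4: 01011011100
Mask low 6 bits: 011100 = 28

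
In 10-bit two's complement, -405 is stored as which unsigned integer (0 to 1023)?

619

405 in 10 bits: 0110010101
Invert: 1001101010
Add 1:  1001101011 = 619
(Check: 2^10 - 405 = 1024 - 405 = 619.)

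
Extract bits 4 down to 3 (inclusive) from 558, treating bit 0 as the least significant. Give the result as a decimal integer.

v = 1000101110
Shift right by 3: 1000101
Mask low 2 bits: 01 = 1

1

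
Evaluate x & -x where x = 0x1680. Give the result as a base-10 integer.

x = 1011010000000 = 5760
-x (two's complement) = …0100110000000
AND   = 0000010000000 = 128
(x & -x isolates the lowest set bit of x.)

128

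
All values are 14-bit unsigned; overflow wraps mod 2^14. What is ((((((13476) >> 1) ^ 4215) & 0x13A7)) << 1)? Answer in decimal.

13476 = 11010010100100
→ >> 1 → 01101001010010 = 6738
4215 = 01000001110111
→ ^ → 00101000100101 = 2597
0x13A7 = 01001110100111
→ & → 00001000100101 = 549
→ << 1 (mod 2^14) → 00010001001010 = 1098

1098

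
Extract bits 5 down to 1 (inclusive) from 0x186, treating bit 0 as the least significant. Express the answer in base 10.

v = 110000110
Shift right by 1: 11000011
Mask low 5 bits: 00011 = 3

3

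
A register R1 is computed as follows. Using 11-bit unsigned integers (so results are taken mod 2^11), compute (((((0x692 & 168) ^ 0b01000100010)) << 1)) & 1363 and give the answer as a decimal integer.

0x692 = 11010010010
168 = 00010101000
→ & → 00010000000 = 128
0b01000100010 = 01000100010
→ ^ → 01010100010 = 674
→ << 1 (mod 2^11) → 10101000100 = 1348
1363 = 10101010011
→ & → 10101000000 = 1344

1344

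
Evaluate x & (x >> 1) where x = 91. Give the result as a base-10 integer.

x = 1011011 = 91
x>>1 = 0101101
AND  = 0001001 = 9
(x & (x >> 1) has a 1 wherever x has two consecutive 1 bits.)

9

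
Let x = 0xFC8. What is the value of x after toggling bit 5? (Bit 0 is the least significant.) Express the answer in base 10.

4072

x = 0111111001000
bit 5 is currently 0; toggle it via x ^ (1 << 5) = x ^ 32
→ 0111111101000 = 4072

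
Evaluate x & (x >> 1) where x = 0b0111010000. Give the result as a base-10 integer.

x = 111010000 = 464
x>>1 = 011101000
AND  = 011000000 = 192
(x & (x >> 1) has a 1 wherever x has two consecutive 1 bits.)

192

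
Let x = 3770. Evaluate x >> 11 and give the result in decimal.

1

3770 = 111010111010
shift right by 11 → 000000000001 = 1
(equivalently, floor(3770 / 2048))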